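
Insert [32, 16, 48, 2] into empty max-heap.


Insert 32: [32]
Insert 16: [32, 16]
Insert 48: [48, 16, 32]
Insert 2: [48, 16, 32, 2]

Final heap: [48, 16, 32, 2]


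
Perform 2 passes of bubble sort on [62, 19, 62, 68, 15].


Initial: [62, 19, 62, 68, 15]
Pass 1: [19, 62, 62, 15, 68] (2 swaps)
Pass 2: [19, 62, 15, 62, 68] (1 swaps)

After 2 passes: [19, 62, 15, 62, 68]


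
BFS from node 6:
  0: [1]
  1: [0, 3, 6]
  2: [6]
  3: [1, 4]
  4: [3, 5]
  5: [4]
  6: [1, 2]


Visit 6, enqueue [1, 2]
Visit 1, enqueue [0, 3]
Visit 2, enqueue []
Visit 0, enqueue []
Visit 3, enqueue [4]
Visit 4, enqueue [5]
Visit 5, enqueue []

BFS order: [6, 1, 2, 0, 3, 4, 5]


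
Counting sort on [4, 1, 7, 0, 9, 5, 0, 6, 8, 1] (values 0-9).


Input: [4, 1, 7, 0, 9, 5, 0, 6, 8, 1]
Counts: [2, 2, 0, 0, 1, 1, 1, 1, 1, 1]

Sorted: [0, 0, 1, 1, 4, 5, 6, 7, 8, 9]


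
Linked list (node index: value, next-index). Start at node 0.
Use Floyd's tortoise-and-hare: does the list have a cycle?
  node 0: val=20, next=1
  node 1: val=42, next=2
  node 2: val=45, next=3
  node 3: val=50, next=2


Floyd's tortoise (slow, +1) and hare (fast, +2):
  init: slow=0, fast=0
  step 1: slow=1, fast=2
  step 2: slow=2, fast=2
  slow == fast at node 2: cycle detected

Cycle: yes


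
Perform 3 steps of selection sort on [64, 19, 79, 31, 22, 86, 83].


Initial: [64, 19, 79, 31, 22, 86, 83]
Step 1: min=19 at 1
  Swap: [19, 64, 79, 31, 22, 86, 83]
Step 2: min=22 at 4
  Swap: [19, 22, 79, 31, 64, 86, 83]
Step 3: min=31 at 3
  Swap: [19, 22, 31, 79, 64, 86, 83]

After 3 steps: [19, 22, 31, 79, 64, 86, 83]


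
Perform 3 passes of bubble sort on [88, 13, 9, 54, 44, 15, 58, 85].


Initial: [88, 13, 9, 54, 44, 15, 58, 85]
Pass 1: [13, 9, 54, 44, 15, 58, 85, 88] (7 swaps)
Pass 2: [9, 13, 44, 15, 54, 58, 85, 88] (3 swaps)
Pass 3: [9, 13, 15, 44, 54, 58, 85, 88] (1 swaps)

After 3 passes: [9, 13, 15, 44, 54, 58, 85, 88]


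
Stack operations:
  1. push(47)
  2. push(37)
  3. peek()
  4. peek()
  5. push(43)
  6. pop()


push(47) -> [47]
push(37) -> [47, 37]
peek()->37
peek()->37
push(43) -> [47, 37, 43]
pop()->43, [47, 37]

Final stack: [47, 37]


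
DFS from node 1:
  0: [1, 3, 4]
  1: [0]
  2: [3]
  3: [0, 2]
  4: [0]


Visit 1, push [0]
Visit 0, push [4, 3]
Visit 3, push [2]
Visit 2, push []
Visit 4, push []

DFS order: [1, 0, 3, 2, 4]


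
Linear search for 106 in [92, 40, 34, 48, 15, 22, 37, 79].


i=0: 92!=106
i=1: 40!=106
i=2: 34!=106
i=3: 48!=106
i=4: 15!=106
i=5: 22!=106
i=6: 37!=106
i=7: 79!=106

Not found, 8 comps


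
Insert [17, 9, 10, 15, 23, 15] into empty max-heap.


Insert 17: [17]
Insert 9: [17, 9]
Insert 10: [17, 9, 10]
Insert 15: [17, 15, 10, 9]
Insert 23: [23, 17, 10, 9, 15]
Insert 15: [23, 17, 15, 9, 15, 10]

Final heap: [23, 17, 15, 9, 15, 10]


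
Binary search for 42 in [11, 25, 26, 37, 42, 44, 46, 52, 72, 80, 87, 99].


Step 1: lo=0, hi=11, mid=5, val=44
Step 2: lo=0, hi=4, mid=2, val=26
Step 3: lo=3, hi=4, mid=3, val=37
Step 4: lo=4, hi=4, mid=4, val=42

Found at index 4


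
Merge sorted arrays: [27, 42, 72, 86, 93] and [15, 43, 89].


Take 15 from B
Take 27 from A
Take 42 from A
Take 43 from B
Take 72 from A
Take 86 from A
Take 89 from B

Merged: [15, 27, 42, 43, 72, 86, 89, 93]


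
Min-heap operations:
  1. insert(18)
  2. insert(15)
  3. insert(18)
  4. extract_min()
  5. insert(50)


insert(18) -> [18]
insert(15) -> [15, 18]
insert(18) -> [15, 18, 18]
extract_min()->15, [18, 18]
insert(50) -> [18, 18, 50]

Final heap: [18, 18, 50]


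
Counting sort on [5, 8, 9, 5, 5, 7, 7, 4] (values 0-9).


Input: [5, 8, 9, 5, 5, 7, 7, 4]
Counts: [0, 0, 0, 0, 1, 3, 0, 2, 1, 1]

Sorted: [4, 5, 5, 5, 7, 7, 8, 9]


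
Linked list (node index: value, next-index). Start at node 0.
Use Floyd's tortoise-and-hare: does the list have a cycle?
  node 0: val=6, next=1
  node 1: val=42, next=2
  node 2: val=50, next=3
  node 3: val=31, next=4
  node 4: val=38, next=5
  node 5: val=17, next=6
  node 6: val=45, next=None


Floyd's tortoise (slow, +1) and hare (fast, +2):
  init: slow=0, fast=0
  step 1: slow=1, fast=2
  step 2: slow=2, fast=4
  step 3: slow=3, fast=6
  step 4: fast -> None, no cycle

Cycle: no


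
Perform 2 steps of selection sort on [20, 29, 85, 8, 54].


Initial: [20, 29, 85, 8, 54]
Step 1: min=8 at 3
  Swap: [8, 29, 85, 20, 54]
Step 2: min=20 at 3
  Swap: [8, 20, 85, 29, 54]

After 2 steps: [8, 20, 85, 29, 54]


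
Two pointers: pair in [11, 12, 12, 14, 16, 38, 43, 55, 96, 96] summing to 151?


lo=0(11)+hi=9(96)=107
lo=1(12)+hi=9(96)=108
lo=2(12)+hi=9(96)=108
lo=3(14)+hi=9(96)=110
lo=4(16)+hi=9(96)=112
lo=5(38)+hi=9(96)=134
lo=6(43)+hi=9(96)=139
lo=7(55)+hi=9(96)=151

Yes: 55+96=151


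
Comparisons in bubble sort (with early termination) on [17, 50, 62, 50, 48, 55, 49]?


Algorithm: bubble sort (with early termination)
Input: [17, 50, 62, 50, 48, 55, 49]
Sorted: [17, 48, 49, 50, 50, 55, 62]

20


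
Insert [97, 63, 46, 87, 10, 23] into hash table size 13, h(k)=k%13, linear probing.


Insert 97: h=6 -> slot 6
Insert 63: h=11 -> slot 11
Insert 46: h=7 -> slot 7
Insert 87: h=9 -> slot 9
Insert 10: h=10 -> slot 10
Insert 23: h=10, 2 probes -> slot 12

Table: [None, None, None, None, None, None, 97, 46, None, 87, 10, 63, 23]


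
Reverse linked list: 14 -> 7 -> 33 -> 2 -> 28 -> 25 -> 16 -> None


Step 1: curr=14, set curr.next=prev(None) | reversed so far: 14
Step 2: curr=7, set curr.next=prev(14) | reversed so far: 7 -> 14
Step 3: curr=33, set curr.next=prev(7) | reversed so far: 33 -> 7 -> 14
Step 4: curr=2, set curr.next=prev(33) | reversed so far: 2 -> 33 -> 7 -> 14
Step 5: curr=28, set curr.next=prev(2) | reversed so far: 28 -> 2 -> 33 -> 7 -> 14
Step 6: curr=25, set curr.next=prev(28) | reversed so far: 25 -> 28 -> 2 -> 33 -> 7 -> 14
Step 7: curr=16, set curr.next=prev(25) | reversed so far: 16 -> 25 -> 28 -> 2 -> 33 -> 7 -> 14

16 -> 25 -> 28 -> 2 -> 33 -> 7 -> 14 -> None


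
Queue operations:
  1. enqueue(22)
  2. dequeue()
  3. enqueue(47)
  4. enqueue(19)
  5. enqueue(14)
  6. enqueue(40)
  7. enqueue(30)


enqueue(22) -> [22]
dequeue()->22, []
enqueue(47) -> [47]
enqueue(19) -> [47, 19]
enqueue(14) -> [47, 19, 14]
enqueue(40) -> [47, 19, 14, 40]
enqueue(30) -> [47, 19, 14, 40, 30]

Final queue: [47, 19, 14, 40, 30]


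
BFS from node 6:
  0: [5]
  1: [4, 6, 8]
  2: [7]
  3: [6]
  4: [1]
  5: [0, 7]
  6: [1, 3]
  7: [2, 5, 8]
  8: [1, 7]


Visit 6, enqueue [1, 3]
Visit 1, enqueue [4, 8]
Visit 3, enqueue []
Visit 4, enqueue []
Visit 8, enqueue [7]
Visit 7, enqueue [2, 5]
Visit 2, enqueue []
Visit 5, enqueue [0]
Visit 0, enqueue []

BFS order: [6, 1, 3, 4, 8, 7, 2, 5, 0]


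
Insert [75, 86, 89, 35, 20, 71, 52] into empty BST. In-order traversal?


Insert 75: root
Insert 86: R from 75
Insert 89: R from 75 -> R from 86
Insert 35: L from 75
Insert 20: L from 75 -> L from 35
Insert 71: L from 75 -> R from 35
Insert 52: L from 75 -> R from 35 -> L from 71

In-order: [20, 35, 52, 71, 75, 86, 89]


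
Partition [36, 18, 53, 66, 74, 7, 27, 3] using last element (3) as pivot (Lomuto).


Pivot: 3
Place pivot at 0: [3, 18, 53, 66, 74, 7, 27, 36]

Partitioned: [3, 18, 53, 66, 74, 7, 27, 36]


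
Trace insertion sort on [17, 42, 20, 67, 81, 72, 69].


Initial: [17, 42, 20, 67, 81, 72, 69]
Insert 42: [17, 42, 20, 67, 81, 72, 69]
Insert 20: [17, 20, 42, 67, 81, 72, 69]
Insert 67: [17, 20, 42, 67, 81, 72, 69]
Insert 81: [17, 20, 42, 67, 81, 72, 69]
Insert 72: [17, 20, 42, 67, 72, 81, 69]
Insert 69: [17, 20, 42, 67, 69, 72, 81]

Sorted: [17, 20, 42, 67, 69, 72, 81]


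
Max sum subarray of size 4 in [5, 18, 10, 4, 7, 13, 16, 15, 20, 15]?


[0:4]: 37
[1:5]: 39
[2:6]: 34
[3:7]: 40
[4:8]: 51
[5:9]: 64
[6:10]: 66

Max: 66 at [6:10]


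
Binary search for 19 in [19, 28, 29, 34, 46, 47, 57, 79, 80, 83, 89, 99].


Step 1: lo=0, hi=11, mid=5, val=47
Step 2: lo=0, hi=4, mid=2, val=29
Step 3: lo=0, hi=1, mid=0, val=19

Found at index 0


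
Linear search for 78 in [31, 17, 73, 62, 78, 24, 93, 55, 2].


i=0: 31!=78
i=1: 17!=78
i=2: 73!=78
i=3: 62!=78
i=4: 78==78 found!

Found at 4, 5 comps


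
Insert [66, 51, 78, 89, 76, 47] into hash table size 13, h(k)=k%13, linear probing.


Insert 66: h=1 -> slot 1
Insert 51: h=12 -> slot 12
Insert 78: h=0 -> slot 0
Insert 89: h=11 -> slot 11
Insert 76: h=11, 4 probes -> slot 2
Insert 47: h=8 -> slot 8

Table: [78, 66, 76, None, None, None, None, None, 47, None, None, 89, 51]


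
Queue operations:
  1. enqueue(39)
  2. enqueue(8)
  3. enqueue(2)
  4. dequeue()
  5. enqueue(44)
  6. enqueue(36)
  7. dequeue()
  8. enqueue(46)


enqueue(39) -> [39]
enqueue(8) -> [39, 8]
enqueue(2) -> [39, 8, 2]
dequeue()->39, [8, 2]
enqueue(44) -> [8, 2, 44]
enqueue(36) -> [8, 2, 44, 36]
dequeue()->8, [2, 44, 36]
enqueue(46) -> [2, 44, 36, 46]

Final queue: [2, 44, 36, 46]


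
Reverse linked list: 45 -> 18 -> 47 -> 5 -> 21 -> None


Step 1: curr=45, set curr.next=prev(None) | reversed so far: 45
Step 2: curr=18, set curr.next=prev(45) | reversed so far: 18 -> 45
Step 3: curr=47, set curr.next=prev(18) | reversed so far: 47 -> 18 -> 45
Step 4: curr=5, set curr.next=prev(47) | reversed so far: 5 -> 47 -> 18 -> 45
Step 5: curr=21, set curr.next=prev(5) | reversed so far: 21 -> 5 -> 47 -> 18 -> 45

21 -> 5 -> 47 -> 18 -> 45 -> None


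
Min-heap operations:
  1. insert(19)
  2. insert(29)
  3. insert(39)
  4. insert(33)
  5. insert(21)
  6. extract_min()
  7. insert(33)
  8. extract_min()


insert(19) -> [19]
insert(29) -> [19, 29]
insert(39) -> [19, 29, 39]
insert(33) -> [19, 29, 39, 33]
insert(21) -> [19, 21, 39, 33, 29]
extract_min()->19, [21, 29, 39, 33]
insert(33) -> [21, 29, 39, 33, 33]
extract_min()->21, [29, 33, 39, 33]

Final heap: [29, 33, 39, 33]


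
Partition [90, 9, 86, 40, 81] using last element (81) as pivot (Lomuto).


Pivot: 81
  9 <= 81: swap -> [9, 90, 86, 40, 81]
  40 <= 81: swap -> [9, 40, 86, 90, 81]
Place pivot at 2: [9, 40, 81, 90, 86]

Partitioned: [9, 40, 81, 90, 86]


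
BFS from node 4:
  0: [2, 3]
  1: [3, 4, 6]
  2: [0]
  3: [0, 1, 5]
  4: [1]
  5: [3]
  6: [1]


Visit 4, enqueue [1]
Visit 1, enqueue [3, 6]
Visit 3, enqueue [0, 5]
Visit 6, enqueue []
Visit 0, enqueue [2]
Visit 5, enqueue []
Visit 2, enqueue []

BFS order: [4, 1, 3, 6, 0, 5, 2]


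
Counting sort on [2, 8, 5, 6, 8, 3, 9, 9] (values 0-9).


Input: [2, 8, 5, 6, 8, 3, 9, 9]
Counts: [0, 0, 1, 1, 0, 1, 1, 0, 2, 2]

Sorted: [2, 3, 5, 6, 8, 8, 9, 9]


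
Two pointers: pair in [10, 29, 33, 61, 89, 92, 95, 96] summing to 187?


lo=0(10)+hi=7(96)=106
lo=1(29)+hi=7(96)=125
lo=2(33)+hi=7(96)=129
lo=3(61)+hi=7(96)=157
lo=4(89)+hi=7(96)=185
lo=5(92)+hi=7(96)=188
lo=5(92)+hi=6(95)=187

Yes: 92+95=187


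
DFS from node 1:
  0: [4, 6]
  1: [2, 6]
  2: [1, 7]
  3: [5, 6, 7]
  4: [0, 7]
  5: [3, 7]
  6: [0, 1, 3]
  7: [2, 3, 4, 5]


Visit 1, push [6, 2]
Visit 2, push [7]
Visit 7, push [5, 4, 3]
Visit 3, push [6, 5]
Visit 5, push []
Visit 6, push [0]
Visit 0, push [4]
Visit 4, push []

DFS order: [1, 2, 7, 3, 5, 6, 0, 4]


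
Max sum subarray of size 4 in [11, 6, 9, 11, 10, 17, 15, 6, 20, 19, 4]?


[0:4]: 37
[1:5]: 36
[2:6]: 47
[3:7]: 53
[4:8]: 48
[5:9]: 58
[6:10]: 60
[7:11]: 49

Max: 60 at [6:10]


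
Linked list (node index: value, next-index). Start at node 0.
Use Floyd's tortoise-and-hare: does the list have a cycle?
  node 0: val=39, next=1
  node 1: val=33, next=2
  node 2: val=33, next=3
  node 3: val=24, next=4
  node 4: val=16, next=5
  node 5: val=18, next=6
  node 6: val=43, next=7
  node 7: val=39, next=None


Floyd's tortoise (slow, +1) and hare (fast, +2):
  init: slow=0, fast=0
  step 1: slow=1, fast=2
  step 2: slow=2, fast=4
  step 3: slow=3, fast=6
  step 4: fast 6->7->None, no cycle

Cycle: no


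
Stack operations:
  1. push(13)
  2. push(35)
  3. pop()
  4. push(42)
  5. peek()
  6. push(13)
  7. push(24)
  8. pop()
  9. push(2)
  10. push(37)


push(13) -> [13]
push(35) -> [13, 35]
pop()->35, [13]
push(42) -> [13, 42]
peek()->42
push(13) -> [13, 42, 13]
push(24) -> [13, 42, 13, 24]
pop()->24, [13, 42, 13]
push(2) -> [13, 42, 13, 2]
push(37) -> [13, 42, 13, 2, 37]

Final stack: [13, 42, 13, 2, 37]


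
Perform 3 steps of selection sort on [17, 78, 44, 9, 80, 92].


Initial: [17, 78, 44, 9, 80, 92]
Step 1: min=9 at 3
  Swap: [9, 78, 44, 17, 80, 92]
Step 2: min=17 at 3
  Swap: [9, 17, 44, 78, 80, 92]
Step 3: min=44 at 2
  Swap: [9, 17, 44, 78, 80, 92]

After 3 steps: [9, 17, 44, 78, 80, 92]


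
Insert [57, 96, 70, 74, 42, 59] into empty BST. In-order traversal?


Insert 57: root
Insert 96: R from 57
Insert 70: R from 57 -> L from 96
Insert 74: R from 57 -> L from 96 -> R from 70
Insert 42: L from 57
Insert 59: R from 57 -> L from 96 -> L from 70

In-order: [42, 57, 59, 70, 74, 96]


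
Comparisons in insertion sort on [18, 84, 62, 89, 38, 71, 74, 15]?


Algorithm: insertion sort
Input: [18, 84, 62, 89, 38, 71, 74, 15]
Sorted: [15, 18, 38, 62, 71, 74, 84, 89]

21


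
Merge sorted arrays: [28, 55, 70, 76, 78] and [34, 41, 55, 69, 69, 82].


Take 28 from A
Take 34 from B
Take 41 from B
Take 55 from A
Take 55 from B
Take 69 from B
Take 69 from B
Take 70 from A
Take 76 from A
Take 78 from A

Merged: [28, 34, 41, 55, 55, 69, 69, 70, 76, 78, 82]


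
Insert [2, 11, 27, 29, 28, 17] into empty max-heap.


Insert 2: [2]
Insert 11: [11, 2]
Insert 27: [27, 2, 11]
Insert 29: [29, 27, 11, 2]
Insert 28: [29, 28, 11, 2, 27]
Insert 17: [29, 28, 17, 2, 27, 11]

Final heap: [29, 28, 17, 2, 27, 11]


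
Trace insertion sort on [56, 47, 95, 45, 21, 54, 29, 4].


Initial: [56, 47, 95, 45, 21, 54, 29, 4]
Insert 47: [47, 56, 95, 45, 21, 54, 29, 4]
Insert 95: [47, 56, 95, 45, 21, 54, 29, 4]
Insert 45: [45, 47, 56, 95, 21, 54, 29, 4]
Insert 21: [21, 45, 47, 56, 95, 54, 29, 4]
Insert 54: [21, 45, 47, 54, 56, 95, 29, 4]
Insert 29: [21, 29, 45, 47, 54, 56, 95, 4]
Insert 4: [4, 21, 29, 45, 47, 54, 56, 95]

Sorted: [4, 21, 29, 45, 47, 54, 56, 95]


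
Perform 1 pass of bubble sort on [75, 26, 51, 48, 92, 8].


Initial: [75, 26, 51, 48, 92, 8]
Pass 1: [26, 51, 48, 75, 8, 92] (4 swaps)

After 1 pass: [26, 51, 48, 75, 8, 92]


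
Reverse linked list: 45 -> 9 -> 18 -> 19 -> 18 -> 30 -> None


Step 1: curr=45, set curr.next=prev(None) | reversed so far: 45
Step 2: curr=9, set curr.next=prev(45) | reversed so far: 9 -> 45
Step 3: curr=18, set curr.next=prev(9) | reversed so far: 18 -> 9 -> 45
Step 4: curr=19, set curr.next=prev(18) | reversed so far: 19 -> 18 -> 9 -> 45
Step 5: curr=18, set curr.next=prev(19) | reversed so far: 18 -> 19 -> 18 -> 9 -> 45
Step 6: curr=30, set curr.next=prev(18) | reversed so far: 30 -> 18 -> 19 -> 18 -> 9 -> 45

30 -> 18 -> 19 -> 18 -> 9 -> 45 -> None


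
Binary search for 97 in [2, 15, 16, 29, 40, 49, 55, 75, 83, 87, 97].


Step 1: lo=0, hi=10, mid=5, val=49
Step 2: lo=6, hi=10, mid=8, val=83
Step 3: lo=9, hi=10, mid=9, val=87
Step 4: lo=10, hi=10, mid=10, val=97

Found at index 10


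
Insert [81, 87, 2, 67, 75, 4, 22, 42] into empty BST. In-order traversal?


Insert 81: root
Insert 87: R from 81
Insert 2: L from 81
Insert 67: L from 81 -> R from 2
Insert 75: L from 81 -> R from 2 -> R from 67
Insert 4: L from 81 -> R from 2 -> L from 67
Insert 22: L from 81 -> R from 2 -> L from 67 -> R from 4
Insert 42: L from 81 -> R from 2 -> L from 67 -> R from 4 -> R from 22

In-order: [2, 4, 22, 42, 67, 75, 81, 87]


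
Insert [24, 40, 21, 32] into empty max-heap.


Insert 24: [24]
Insert 40: [40, 24]
Insert 21: [40, 24, 21]
Insert 32: [40, 32, 21, 24]

Final heap: [40, 32, 21, 24]


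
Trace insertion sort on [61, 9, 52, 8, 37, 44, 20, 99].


Initial: [61, 9, 52, 8, 37, 44, 20, 99]
Insert 9: [9, 61, 52, 8, 37, 44, 20, 99]
Insert 52: [9, 52, 61, 8, 37, 44, 20, 99]
Insert 8: [8, 9, 52, 61, 37, 44, 20, 99]
Insert 37: [8, 9, 37, 52, 61, 44, 20, 99]
Insert 44: [8, 9, 37, 44, 52, 61, 20, 99]
Insert 20: [8, 9, 20, 37, 44, 52, 61, 99]
Insert 99: [8, 9, 20, 37, 44, 52, 61, 99]

Sorted: [8, 9, 20, 37, 44, 52, 61, 99]


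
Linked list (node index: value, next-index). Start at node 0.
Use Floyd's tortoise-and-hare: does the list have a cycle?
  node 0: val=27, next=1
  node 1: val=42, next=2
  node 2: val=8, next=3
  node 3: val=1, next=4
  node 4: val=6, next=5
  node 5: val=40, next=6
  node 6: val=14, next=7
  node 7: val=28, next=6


Floyd's tortoise (slow, +1) and hare (fast, +2):
  init: slow=0, fast=0
  step 1: slow=1, fast=2
  step 2: slow=2, fast=4
  step 3: slow=3, fast=6
  step 4: slow=4, fast=6
  step 5: slow=5, fast=6
  step 6: slow=6, fast=6
  slow == fast at node 6: cycle detected

Cycle: yes


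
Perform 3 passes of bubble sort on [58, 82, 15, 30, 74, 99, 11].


Initial: [58, 82, 15, 30, 74, 99, 11]
Pass 1: [58, 15, 30, 74, 82, 11, 99] (4 swaps)
Pass 2: [15, 30, 58, 74, 11, 82, 99] (3 swaps)
Pass 3: [15, 30, 58, 11, 74, 82, 99] (1 swaps)

After 3 passes: [15, 30, 58, 11, 74, 82, 99]


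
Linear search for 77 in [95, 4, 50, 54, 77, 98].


i=0: 95!=77
i=1: 4!=77
i=2: 50!=77
i=3: 54!=77
i=4: 77==77 found!

Found at 4, 5 comps


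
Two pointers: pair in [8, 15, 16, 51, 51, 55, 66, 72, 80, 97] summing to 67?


lo=0(8)+hi=9(97)=105
lo=0(8)+hi=8(80)=88
lo=0(8)+hi=7(72)=80
lo=0(8)+hi=6(66)=74
lo=0(8)+hi=5(55)=63
lo=1(15)+hi=5(55)=70
lo=1(15)+hi=4(51)=66
lo=2(16)+hi=4(51)=67

Yes: 16+51=67


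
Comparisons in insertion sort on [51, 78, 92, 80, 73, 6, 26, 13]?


Algorithm: insertion sort
Input: [51, 78, 92, 80, 73, 6, 26, 13]
Sorted: [6, 13, 26, 51, 73, 78, 80, 92]

26


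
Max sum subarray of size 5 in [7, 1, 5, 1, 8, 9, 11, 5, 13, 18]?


[0:5]: 22
[1:6]: 24
[2:7]: 34
[3:8]: 34
[4:9]: 46
[5:10]: 56

Max: 56 at [5:10]


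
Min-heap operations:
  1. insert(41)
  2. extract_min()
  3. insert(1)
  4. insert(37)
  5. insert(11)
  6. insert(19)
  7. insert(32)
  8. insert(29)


insert(41) -> [41]
extract_min()->41, []
insert(1) -> [1]
insert(37) -> [1, 37]
insert(11) -> [1, 37, 11]
insert(19) -> [1, 19, 11, 37]
insert(32) -> [1, 19, 11, 37, 32]
insert(29) -> [1, 19, 11, 37, 32, 29]

Final heap: [1, 19, 11, 37, 32, 29]


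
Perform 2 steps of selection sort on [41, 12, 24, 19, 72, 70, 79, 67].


Initial: [41, 12, 24, 19, 72, 70, 79, 67]
Step 1: min=12 at 1
  Swap: [12, 41, 24, 19, 72, 70, 79, 67]
Step 2: min=19 at 3
  Swap: [12, 19, 24, 41, 72, 70, 79, 67]

After 2 steps: [12, 19, 24, 41, 72, 70, 79, 67]


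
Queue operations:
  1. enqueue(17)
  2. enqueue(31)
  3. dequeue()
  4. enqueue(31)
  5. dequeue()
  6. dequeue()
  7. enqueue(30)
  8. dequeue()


enqueue(17) -> [17]
enqueue(31) -> [17, 31]
dequeue()->17, [31]
enqueue(31) -> [31, 31]
dequeue()->31, [31]
dequeue()->31, []
enqueue(30) -> [30]
dequeue()->30, []

Final queue: []


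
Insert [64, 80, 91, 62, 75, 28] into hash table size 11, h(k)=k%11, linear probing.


Insert 64: h=9 -> slot 9
Insert 80: h=3 -> slot 3
Insert 91: h=3, 1 probes -> slot 4
Insert 62: h=7 -> slot 7
Insert 75: h=9, 1 probes -> slot 10
Insert 28: h=6 -> slot 6

Table: [None, None, None, 80, 91, None, 28, 62, None, 64, 75]


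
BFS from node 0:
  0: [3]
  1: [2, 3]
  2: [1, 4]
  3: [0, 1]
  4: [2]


Visit 0, enqueue [3]
Visit 3, enqueue [1]
Visit 1, enqueue [2]
Visit 2, enqueue [4]
Visit 4, enqueue []

BFS order: [0, 3, 1, 2, 4]


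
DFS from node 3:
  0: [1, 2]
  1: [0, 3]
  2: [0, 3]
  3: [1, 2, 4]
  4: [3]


Visit 3, push [4, 2, 1]
Visit 1, push [0]
Visit 0, push [2]
Visit 2, push []
Visit 4, push []

DFS order: [3, 1, 0, 2, 4]


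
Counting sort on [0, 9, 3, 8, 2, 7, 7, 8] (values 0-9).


Input: [0, 9, 3, 8, 2, 7, 7, 8]
Counts: [1, 0, 1, 1, 0, 0, 0, 2, 2, 1]

Sorted: [0, 2, 3, 7, 7, 8, 8, 9]


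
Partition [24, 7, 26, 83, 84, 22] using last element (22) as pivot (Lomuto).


Pivot: 22
  7 <= 22: swap -> [7, 24, 26, 83, 84, 22]
Place pivot at 1: [7, 22, 26, 83, 84, 24]

Partitioned: [7, 22, 26, 83, 84, 24]


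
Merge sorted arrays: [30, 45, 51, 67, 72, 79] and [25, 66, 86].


Take 25 from B
Take 30 from A
Take 45 from A
Take 51 from A
Take 66 from B
Take 67 from A
Take 72 from A
Take 79 from A

Merged: [25, 30, 45, 51, 66, 67, 72, 79, 86]


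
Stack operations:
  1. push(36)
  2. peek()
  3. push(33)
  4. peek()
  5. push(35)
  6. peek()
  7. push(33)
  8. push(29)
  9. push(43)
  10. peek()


push(36) -> [36]
peek()->36
push(33) -> [36, 33]
peek()->33
push(35) -> [36, 33, 35]
peek()->35
push(33) -> [36, 33, 35, 33]
push(29) -> [36, 33, 35, 33, 29]
push(43) -> [36, 33, 35, 33, 29, 43]
peek()->43

Final stack: [36, 33, 35, 33, 29, 43]


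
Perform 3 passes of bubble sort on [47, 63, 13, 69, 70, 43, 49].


Initial: [47, 63, 13, 69, 70, 43, 49]
Pass 1: [47, 13, 63, 69, 43, 49, 70] (3 swaps)
Pass 2: [13, 47, 63, 43, 49, 69, 70] (3 swaps)
Pass 3: [13, 47, 43, 49, 63, 69, 70] (2 swaps)

After 3 passes: [13, 47, 43, 49, 63, 69, 70]


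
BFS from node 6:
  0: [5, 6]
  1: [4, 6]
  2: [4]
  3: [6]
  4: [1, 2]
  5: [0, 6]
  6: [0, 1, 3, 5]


Visit 6, enqueue [0, 1, 3, 5]
Visit 0, enqueue []
Visit 1, enqueue [4]
Visit 3, enqueue []
Visit 5, enqueue []
Visit 4, enqueue [2]
Visit 2, enqueue []

BFS order: [6, 0, 1, 3, 5, 4, 2]


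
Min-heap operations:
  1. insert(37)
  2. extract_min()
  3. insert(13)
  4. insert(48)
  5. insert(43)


insert(37) -> [37]
extract_min()->37, []
insert(13) -> [13]
insert(48) -> [13, 48]
insert(43) -> [13, 48, 43]

Final heap: [13, 48, 43]


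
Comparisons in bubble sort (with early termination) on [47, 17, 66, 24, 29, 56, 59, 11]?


Algorithm: bubble sort (with early termination)
Input: [47, 17, 66, 24, 29, 56, 59, 11]
Sorted: [11, 17, 24, 29, 47, 56, 59, 66]

28


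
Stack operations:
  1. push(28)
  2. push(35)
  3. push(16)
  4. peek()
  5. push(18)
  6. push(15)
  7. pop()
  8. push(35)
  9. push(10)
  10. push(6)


push(28) -> [28]
push(35) -> [28, 35]
push(16) -> [28, 35, 16]
peek()->16
push(18) -> [28, 35, 16, 18]
push(15) -> [28, 35, 16, 18, 15]
pop()->15, [28, 35, 16, 18]
push(35) -> [28, 35, 16, 18, 35]
push(10) -> [28, 35, 16, 18, 35, 10]
push(6) -> [28, 35, 16, 18, 35, 10, 6]

Final stack: [28, 35, 16, 18, 35, 10, 6]


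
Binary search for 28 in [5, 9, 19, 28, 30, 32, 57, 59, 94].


Step 1: lo=0, hi=8, mid=4, val=30
Step 2: lo=0, hi=3, mid=1, val=9
Step 3: lo=2, hi=3, mid=2, val=19
Step 4: lo=3, hi=3, mid=3, val=28

Found at index 3


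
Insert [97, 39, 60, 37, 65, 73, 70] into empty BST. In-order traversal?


Insert 97: root
Insert 39: L from 97
Insert 60: L from 97 -> R from 39
Insert 37: L from 97 -> L from 39
Insert 65: L from 97 -> R from 39 -> R from 60
Insert 73: L from 97 -> R from 39 -> R from 60 -> R from 65
Insert 70: L from 97 -> R from 39 -> R from 60 -> R from 65 -> L from 73

In-order: [37, 39, 60, 65, 70, 73, 97]


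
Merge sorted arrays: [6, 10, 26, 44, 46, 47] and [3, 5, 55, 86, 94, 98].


Take 3 from B
Take 5 from B
Take 6 from A
Take 10 from A
Take 26 from A
Take 44 from A
Take 46 from A
Take 47 from A

Merged: [3, 5, 6, 10, 26, 44, 46, 47, 55, 86, 94, 98]


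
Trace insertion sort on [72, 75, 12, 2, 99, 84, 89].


Initial: [72, 75, 12, 2, 99, 84, 89]
Insert 75: [72, 75, 12, 2, 99, 84, 89]
Insert 12: [12, 72, 75, 2, 99, 84, 89]
Insert 2: [2, 12, 72, 75, 99, 84, 89]
Insert 99: [2, 12, 72, 75, 99, 84, 89]
Insert 84: [2, 12, 72, 75, 84, 99, 89]
Insert 89: [2, 12, 72, 75, 84, 89, 99]

Sorted: [2, 12, 72, 75, 84, 89, 99]


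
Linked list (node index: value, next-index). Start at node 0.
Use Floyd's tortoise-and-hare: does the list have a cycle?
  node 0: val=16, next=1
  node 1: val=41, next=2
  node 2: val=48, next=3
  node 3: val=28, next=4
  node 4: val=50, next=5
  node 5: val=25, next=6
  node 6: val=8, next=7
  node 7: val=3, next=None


Floyd's tortoise (slow, +1) and hare (fast, +2):
  init: slow=0, fast=0
  step 1: slow=1, fast=2
  step 2: slow=2, fast=4
  step 3: slow=3, fast=6
  step 4: fast 6->7->None, no cycle

Cycle: no


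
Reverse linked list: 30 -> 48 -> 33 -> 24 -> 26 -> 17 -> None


Step 1: curr=30, set curr.next=prev(None) | reversed so far: 30
Step 2: curr=48, set curr.next=prev(30) | reversed so far: 48 -> 30
Step 3: curr=33, set curr.next=prev(48) | reversed so far: 33 -> 48 -> 30
Step 4: curr=24, set curr.next=prev(33) | reversed so far: 24 -> 33 -> 48 -> 30
Step 5: curr=26, set curr.next=prev(24) | reversed so far: 26 -> 24 -> 33 -> 48 -> 30
Step 6: curr=17, set curr.next=prev(26) | reversed so far: 17 -> 26 -> 24 -> 33 -> 48 -> 30

17 -> 26 -> 24 -> 33 -> 48 -> 30 -> None


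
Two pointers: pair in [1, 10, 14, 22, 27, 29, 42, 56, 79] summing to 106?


lo=0(1)+hi=8(79)=80
lo=1(10)+hi=8(79)=89
lo=2(14)+hi=8(79)=93
lo=3(22)+hi=8(79)=101
lo=4(27)+hi=8(79)=106

Yes: 27+79=106


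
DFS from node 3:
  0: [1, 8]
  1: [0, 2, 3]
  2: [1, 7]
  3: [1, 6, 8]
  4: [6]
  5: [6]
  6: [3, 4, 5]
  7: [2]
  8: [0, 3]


Visit 3, push [8, 6, 1]
Visit 1, push [2, 0]
Visit 0, push [8]
Visit 8, push []
Visit 2, push [7]
Visit 7, push []
Visit 6, push [5, 4]
Visit 4, push []
Visit 5, push []

DFS order: [3, 1, 0, 8, 2, 7, 6, 4, 5]


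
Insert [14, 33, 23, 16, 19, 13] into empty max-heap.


Insert 14: [14]
Insert 33: [33, 14]
Insert 23: [33, 14, 23]
Insert 16: [33, 16, 23, 14]
Insert 19: [33, 19, 23, 14, 16]
Insert 13: [33, 19, 23, 14, 16, 13]

Final heap: [33, 19, 23, 14, 16, 13]


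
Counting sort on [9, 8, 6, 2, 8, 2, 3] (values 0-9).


Input: [9, 8, 6, 2, 8, 2, 3]
Counts: [0, 0, 2, 1, 0, 0, 1, 0, 2, 1]

Sorted: [2, 2, 3, 6, 8, 8, 9]


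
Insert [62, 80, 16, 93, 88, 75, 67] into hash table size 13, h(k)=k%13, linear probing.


Insert 62: h=10 -> slot 10
Insert 80: h=2 -> slot 2
Insert 16: h=3 -> slot 3
Insert 93: h=2, 2 probes -> slot 4
Insert 88: h=10, 1 probes -> slot 11
Insert 75: h=10, 2 probes -> slot 12
Insert 67: h=2, 3 probes -> slot 5

Table: [None, None, 80, 16, 93, 67, None, None, None, None, 62, 88, 75]


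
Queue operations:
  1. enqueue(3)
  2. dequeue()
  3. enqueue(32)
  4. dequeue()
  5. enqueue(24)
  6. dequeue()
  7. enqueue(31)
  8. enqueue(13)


enqueue(3) -> [3]
dequeue()->3, []
enqueue(32) -> [32]
dequeue()->32, []
enqueue(24) -> [24]
dequeue()->24, []
enqueue(31) -> [31]
enqueue(13) -> [31, 13]

Final queue: [31, 13]


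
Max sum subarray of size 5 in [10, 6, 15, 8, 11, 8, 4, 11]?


[0:5]: 50
[1:6]: 48
[2:7]: 46
[3:8]: 42

Max: 50 at [0:5]


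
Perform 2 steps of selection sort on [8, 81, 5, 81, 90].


Initial: [8, 81, 5, 81, 90]
Step 1: min=5 at 2
  Swap: [5, 81, 8, 81, 90]
Step 2: min=8 at 2
  Swap: [5, 8, 81, 81, 90]

After 2 steps: [5, 8, 81, 81, 90]


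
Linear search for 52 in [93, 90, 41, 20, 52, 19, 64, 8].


i=0: 93!=52
i=1: 90!=52
i=2: 41!=52
i=3: 20!=52
i=4: 52==52 found!

Found at 4, 5 comps


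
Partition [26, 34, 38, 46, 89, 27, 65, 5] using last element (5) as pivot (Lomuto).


Pivot: 5
Place pivot at 0: [5, 34, 38, 46, 89, 27, 65, 26]

Partitioned: [5, 34, 38, 46, 89, 27, 65, 26]


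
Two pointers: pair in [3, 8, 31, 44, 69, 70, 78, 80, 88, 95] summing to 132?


lo=0(3)+hi=9(95)=98
lo=1(8)+hi=9(95)=103
lo=2(31)+hi=9(95)=126
lo=3(44)+hi=9(95)=139
lo=3(44)+hi=8(88)=132

Yes: 44+88=132


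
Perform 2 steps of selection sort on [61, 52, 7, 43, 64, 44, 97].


Initial: [61, 52, 7, 43, 64, 44, 97]
Step 1: min=7 at 2
  Swap: [7, 52, 61, 43, 64, 44, 97]
Step 2: min=43 at 3
  Swap: [7, 43, 61, 52, 64, 44, 97]

After 2 steps: [7, 43, 61, 52, 64, 44, 97]


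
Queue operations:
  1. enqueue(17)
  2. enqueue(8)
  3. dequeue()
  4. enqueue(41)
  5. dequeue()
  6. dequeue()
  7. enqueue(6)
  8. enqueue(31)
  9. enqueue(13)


enqueue(17) -> [17]
enqueue(8) -> [17, 8]
dequeue()->17, [8]
enqueue(41) -> [8, 41]
dequeue()->8, [41]
dequeue()->41, []
enqueue(6) -> [6]
enqueue(31) -> [6, 31]
enqueue(13) -> [6, 31, 13]

Final queue: [6, 31, 13]


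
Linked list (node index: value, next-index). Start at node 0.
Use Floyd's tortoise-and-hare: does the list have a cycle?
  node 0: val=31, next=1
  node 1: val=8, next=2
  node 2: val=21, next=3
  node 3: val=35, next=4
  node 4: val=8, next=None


Floyd's tortoise (slow, +1) and hare (fast, +2):
  init: slow=0, fast=0
  step 1: slow=1, fast=2
  step 2: slow=2, fast=4
  step 3: fast -> None, no cycle

Cycle: no


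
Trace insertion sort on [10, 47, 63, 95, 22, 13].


Initial: [10, 47, 63, 95, 22, 13]
Insert 47: [10, 47, 63, 95, 22, 13]
Insert 63: [10, 47, 63, 95, 22, 13]
Insert 95: [10, 47, 63, 95, 22, 13]
Insert 22: [10, 22, 47, 63, 95, 13]
Insert 13: [10, 13, 22, 47, 63, 95]

Sorted: [10, 13, 22, 47, 63, 95]


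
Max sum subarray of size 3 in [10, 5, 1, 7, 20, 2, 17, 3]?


[0:3]: 16
[1:4]: 13
[2:5]: 28
[3:6]: 29
[4:7]: 39
[5:8]: 22

Max: 39 at [4:7]


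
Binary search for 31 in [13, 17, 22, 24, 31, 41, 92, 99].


Step 1: lo=0, hi=7, mid=3, val=24
Step 2: lo=4, hi=7, mid=5, val=41
Step 3: lo=4, hi=4, mid=4, val=31

Found at index 4


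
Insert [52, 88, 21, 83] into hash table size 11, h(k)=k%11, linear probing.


Insert 52: h=8 -> slot 8
Insert 88: h=0 -> slot 0
Insert 21: h=10 -> slot 10
Insert 83: h=6 -> slot 6

Table: [88, None, None, None, None, None, 83, None, 52, None, 21]


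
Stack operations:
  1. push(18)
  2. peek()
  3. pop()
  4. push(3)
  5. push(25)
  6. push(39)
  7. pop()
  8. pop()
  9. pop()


push(18) -> [18]
peek()->18
pop()->18, []
push(3) -> [3]
push(25) -> [3, 25]
push(39) -> [3, 25, 39]
pop()->39, [3, 25]
pop()->25, [3]
pop()->3, []

Final stack: []


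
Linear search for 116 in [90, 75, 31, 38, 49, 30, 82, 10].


i=0: 90!=116
i=1: 75!=116
i=2: 31!=116
i=3: 38!=116
i=4: 49!=116
i=5: 30!=116
i=6: 82!=116
i=7: 10!=116

Not found, 8 comps


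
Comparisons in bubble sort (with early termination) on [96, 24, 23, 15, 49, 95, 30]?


Algorithm: bubble sort (with early termination)
Input: [96, 24, 23, 15, 49, 95, 30]
Sorted: [15, 23, 24, 30, 49, 95, 96]

18


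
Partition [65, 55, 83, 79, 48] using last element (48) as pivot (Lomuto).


Pivot: 48
Place pivot at 0: [48, 55, 83, 79, 65]

Partitioned: [48, 55, 83, 79, 65]


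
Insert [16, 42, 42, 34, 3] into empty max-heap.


Insert 16: [16]
Insert 42: [42, 16]
Insert 42: [42, 16, 42]
Insert 34: [42, 34, 42, 16]
Insert 3: [42, 34, 42, 16, 3]

Final heap: [42, 34, 42, 16, 3]


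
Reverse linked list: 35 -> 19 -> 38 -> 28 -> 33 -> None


Step 1: curr=35, set curr.next=prev(None) | reversed so far: 35
Step 2: curr=19, set curr.next=prev(35) | reversed so far: 19 -> 35
Step 3: curr=38, set curr.next=prev(19) | reversed so far: 38 -> 19 -> 35
Step 4: curr=28, set curr.next=prev(38) | reversed so far: 28 -> 38 -> 19 -> 35
Step 5: curr=33, set curr.next=prev(28) | reversed so far: 33 -> 28 -> 38 -> 19 -> 35

33 -> 28 -> 38 -> 19 -> 35 -> None


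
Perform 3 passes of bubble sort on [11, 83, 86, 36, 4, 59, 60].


Initial: [11, 83, 86, 36, 4, 59, 60]
Pass 1: [11, 83, 36, 4, 59, 60, 86] (4 swaps)
Pass 2: [11, 36, 4, 59, 60, 83, 86] (4 swaps)
Pass 3: [11, 4, 36, 59, 60, 83, 86] (1 swaps)

After 3 passes: [11, 4, 36, 59, 60, 83, 86]


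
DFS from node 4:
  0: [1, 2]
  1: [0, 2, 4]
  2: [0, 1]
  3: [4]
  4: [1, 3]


Visit 4, push [3, 1]
Visit 1, push [2, 0]
Visit 0, push [2]
Visit 2, push []
Visit 3, push []

DFS order: [4, 1, 0, 2, 3]


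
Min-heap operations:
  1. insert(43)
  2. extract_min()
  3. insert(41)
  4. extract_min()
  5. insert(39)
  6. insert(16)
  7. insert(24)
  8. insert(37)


insert(43) -> [43]
extract_min()->43, []
insert(41) -> [41]
extract_min()->41, []
insert(39) -> [39]
insert(16) -> [16, 39]
insert(24) -> [16, 39, 24]
insert(37) -> [16, 37, 24, 39]

Final heap: [16, 37, 24, 39]


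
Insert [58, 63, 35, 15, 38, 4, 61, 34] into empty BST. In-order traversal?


Insert 58: root
Insert 63: R from 58
Insert 35: L from 58
Insert 15: L from 58 -> L from 35
Insert 38: L from 58 -> R from 35
Insert 4: L from 58 -> L from 35 -> L from 15
Insert 61: R from 58 -> L from 63
Insert 34: L from 58 -> L from 35 -> R from 15

In-order: [4, 15, 34, 35, 38, 58, 61, 63]


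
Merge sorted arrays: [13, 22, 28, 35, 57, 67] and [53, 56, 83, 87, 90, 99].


Take 13 from A
Take 22 from A
Take 28 from A
Take 35 from A
Take 53 from B
Take 56 from B
Take 57 from A
Take 67 from A

Merged: [13, 22, 28, 35, 53, 56, 57, 67, 83, 87, 90, 99]


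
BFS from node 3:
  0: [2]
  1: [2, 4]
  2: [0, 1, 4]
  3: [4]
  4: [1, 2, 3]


Visit 3, enqueue [4]
Visit 4, enqueue [1, 2]
Visit 1, enqueue []
Visit 2, enqueue [0]
Visit 0, enqueue []

BFS order: [3, 4, 1, 2, 0]


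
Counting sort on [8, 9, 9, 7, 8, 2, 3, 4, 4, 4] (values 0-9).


Input: [8, 9, 9, 7, 8, 2, 3, 4, 4, 4]
Counts: [0, 0, 1, 1, 3, 0, 0, 1, 2, 2]

Sorted: [2, 3, 4, 4, 4, 7, 8, 8, 9, 9]


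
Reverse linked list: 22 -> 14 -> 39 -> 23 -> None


Step 1: curr=22, set curr.next=prev(None) | reversed so far: 22
Step 2: curr=14, set curr.next=prev(22) | reversed so far: 14 -> 22
Step 3: curr=39, set curr.next=prev(14) | reversed so far: 39 -> 14 -> 22
Step 4: curr=23, set curr.next=prev(39) | reversed so far: 23 -> 39 -> 14 -> 22

23 -> 39 -> 14 -> 22 -> None


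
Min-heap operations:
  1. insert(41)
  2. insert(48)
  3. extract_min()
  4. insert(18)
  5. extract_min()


insert(41) -> [41]
insert(48) -> [41, 48]
extract_min()->41, [48]
insert(18) -> [18, 48]
extract_min()->18, [48]

Final heap: [48]


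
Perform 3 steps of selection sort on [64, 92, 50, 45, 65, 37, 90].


Initial: [64, 92, 50, 45, 65, 37, 90]
Step 1: min=37 at 5
  Swap: [37, 92, 50, 45, 65, 64, 90]
Step 2: min=45 at 3
  Swap: [37, 45, 50, 92, 65, 64, 90]
Step 3: min=50 at 2
  Swap: [37, 45, 50, 92, 65, 64, 90]

After 3 steps: [37, 45, 50, 92, 65, 64, 90]


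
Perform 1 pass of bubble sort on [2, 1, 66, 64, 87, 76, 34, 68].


Initial: [2, 1, 66, 64, 87, 76, 34, 68]
Pass 1: [1, 2, 64, 66, 76, 34, 68, 87] (5 swaps)

After 1 pass: [1, 2, 64, 66, 76, 34, 68, 87]


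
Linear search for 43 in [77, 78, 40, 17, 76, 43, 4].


i=0: 77!=43
i=1: 78!=43
i=2: 40!=43
i=3: 17!=43
i=4: 76!=43
i=5: 43==43 found!

Found at 5, 6 comps


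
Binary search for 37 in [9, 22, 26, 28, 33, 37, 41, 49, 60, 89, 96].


Step 1: lo=0, hi=10, mid=5, val=37

Found at index 5


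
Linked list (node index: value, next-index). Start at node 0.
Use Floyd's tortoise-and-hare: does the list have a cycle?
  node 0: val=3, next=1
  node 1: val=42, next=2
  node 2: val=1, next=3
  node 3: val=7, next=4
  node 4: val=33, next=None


Floyd's tortoise (slow, +1) and hare (fast, +2):
  init: slow=0, fast=0
  step 1: slow=1, fast=2
  step 2: slow=2, fast=4
  step 3: fast -> None, no cycle

Cycle: no


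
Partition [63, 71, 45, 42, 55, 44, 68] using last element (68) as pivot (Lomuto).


Pivot: 68
  63 <= 68: advance i (no swap)
  45 <= 68: swap -> [63, 45, 71, 42, 55, 44, 68]
  42 <= 68: swap -> [63, 45, 42, 71, 55, 44, 68]
  55 <= 68: swap -> [63, 45, 42, 55, 71, 44, 68]
  44 <= 68: swap -> [63, 45, 42, 55, 44, 71, 68]
Place pivot at 5: [63, 45, 42, 55, 44, 68, 71]

Partitioned: [63, 45, 42, 55, 44, 68, 71]


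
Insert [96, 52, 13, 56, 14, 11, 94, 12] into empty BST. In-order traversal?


Insert 96: root
Insert 52: L from 96
Insert 13: L from 96 -> L from 52
Insert 56: L from 96 -> R from 52
Insert 14: L from 96 -> L from 52 -> R from 13
Insert 11: L from 96 -> L from 52 -> L from 13
Insert 94: L from 96 -> R from 52 -> R from 56
Insert 12: L from 96 -> L from 52 -> L from 13 -> R from 11

In-order: [11, 12, 13, 14, 52, 56, 94, 96]


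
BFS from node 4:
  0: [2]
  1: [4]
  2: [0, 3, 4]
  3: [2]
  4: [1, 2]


Visit 4, enqueue [1, 2]
Visit 1, enqueue []
Visit 2, enqueue [0, 3]
Visit 0, enqueue []
Visit 3, enqueue []

BFS order: [4, 1, 2, 0, 3]


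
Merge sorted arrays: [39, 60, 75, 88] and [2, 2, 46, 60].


Take 2 from B
Take 2 from B
Take 39 from A
Take 46 from B
Take 60 from A
Take 60 from B

Merged: [2, 2, 39, 46, 60, 60, 75, 88]


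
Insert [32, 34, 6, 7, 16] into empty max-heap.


Insert 32: [32]
Insert 34: [34, 32]
Insert 6: [34, 32, 6]
Insert 7: [34, 32, 6, 7]
Insert 16: [34, 32, 6, 7, 16]

Final heap: [34, 32, 6, 7, 16]


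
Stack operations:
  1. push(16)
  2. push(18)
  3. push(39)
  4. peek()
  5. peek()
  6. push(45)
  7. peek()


push(16) -> [16]
push(18) -> [16, 18]
push(39) -> [16, 18, 39]
peek()->39
peek()->39
push(45) -> [16, 18, 39, 45]
peek()->45

Final stack: [16, 18, 39, 45]


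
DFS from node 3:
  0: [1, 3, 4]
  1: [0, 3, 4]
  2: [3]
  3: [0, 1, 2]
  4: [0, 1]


Visit 3, push [2, 1, 0]
Visit 0, push [4, 1]
Visit 1, push [4]
Visit 4, push []
Visit 2, push []

DFS order: [3, 0, 1, 4, 2]


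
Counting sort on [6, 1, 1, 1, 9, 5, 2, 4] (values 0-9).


Input: [6, 1, 1, 1, 9, 5, 2, 4]
Counts: [0, 3, 1, 0, 1, 1, 1, 0, 0, 1]

Sorted: [1, 1, 1, 2, 4, 5, 6, 9]


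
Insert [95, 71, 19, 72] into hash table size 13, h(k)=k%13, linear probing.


Insert 95: h=4 -> slot 4
Insert 71: h=6 -> slot 6
Insert 19: h=6, 1 probes -> slot 7
Insert 72: h=7, 1 probes -> slot 8

Table: [None, None, None, None, 95, None, 71, 19, 72, None, None, None, None]


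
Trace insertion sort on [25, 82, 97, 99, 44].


Initial: [25, 82, 97, 99, 44]
Insert 82: [25, 82, 97, 99, 44]
Insert 97: [25, 82, 97, 99, 44]
Insert 99: [25, 82, 97, 99, 44]
Insert 44: [25, 44, 82, 97, 99]

Sorted: [25, 44, 82, 97, 99]


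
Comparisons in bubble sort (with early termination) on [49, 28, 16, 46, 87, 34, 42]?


Algorithm: bubble sort (with early termination)
Input: [49, 28, 16, 46, 87, 34, 42]
Sorted: [16, 28, 34, 42, 46, 49, 87]

18


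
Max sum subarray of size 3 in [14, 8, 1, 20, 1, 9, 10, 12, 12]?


[0:3]: 23
[1:4]: 29
[2:5]: 22
[3:6]: 30
[4:7]: 20
[5:8]: 31
[6:9]: 34

Max: 34 at [6:9]


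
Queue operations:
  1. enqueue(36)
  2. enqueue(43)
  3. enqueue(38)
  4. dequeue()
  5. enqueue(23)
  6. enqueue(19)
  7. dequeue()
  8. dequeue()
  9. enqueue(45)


enqueue(36) -> [36]
enqueue(43) -> [36, 43]
enqueue(38) -> [36, 43, 38]
dequeue()->36, [43, 38]
enqueue(23) -> [43, 38, 23]
enqueue(19) -> [43, 38, 23, 19]
dequeue()->43, [38, 23, 19]
dequeue()->38, [23, 19]
enqueue(45) -> [23, 19, 45]

Final queue: [23, 19, 45]


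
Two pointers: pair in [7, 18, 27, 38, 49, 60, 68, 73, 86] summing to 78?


lo=0(7)+hi=8(86)=93
lo=0(7)+hi=7(73)=80
lo=0(7)+hi=6(68)=75
lo=1(18)+hi=6(68)=86
lo=1(18)+hi=5(60)=78

Yes: 18+60=78


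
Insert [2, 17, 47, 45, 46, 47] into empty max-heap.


Insert 2: [2]
Insert 17: [17, 2]
Insert 47: [47, 2, 17]
Insert 45: [47, 45, 17, 2]
Insert 46: [47, 46, 17, 2, 45]
Insert 47: [47, 46, 47, 2, 45, 17]

Final heap: [47, 46, 47, 2, 45, 17]


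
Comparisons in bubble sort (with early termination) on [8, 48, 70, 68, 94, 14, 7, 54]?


Algorithm: bubble sort (with early termination)
Input: [8, 48, 70, 68, 94, 14, 7, 54]
Sorted: [7, 8, 14, 48, 54, 68, 70, 94]

28


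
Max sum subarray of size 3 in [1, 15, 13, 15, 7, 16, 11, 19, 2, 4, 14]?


[0:3]: 29
[1:4]: 43
[2:5]: 35
[3:6]: 38
[4:7]: 34
[5:8]: 46
[6:9]: 32
[7:10]: 25
[8:11]: 20

Max: 46 at [5:8]


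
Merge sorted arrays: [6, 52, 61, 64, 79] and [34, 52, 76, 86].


Take 6 from A
Take 34 from B
Take 52 from A
Take 52 from B
Take 61 from A
Take 64 from A
Take 76 from B
Take 79 from A

Merged: [6, 34, 52, 52, 61, 64, 76, 79, 86]


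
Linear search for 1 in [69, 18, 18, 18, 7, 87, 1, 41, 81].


i=0: 69!=1
i=1: 18!=1
i=2: 18!=1
i=3: 18!=1
i=4: 7!=1
i=5: 87!=1
i=6: 1==1 found!

Found at 6, 7 comps


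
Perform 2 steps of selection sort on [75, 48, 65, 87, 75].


Initial: [75, 48, 65, 87, 75]
Step 1: min=48 at 1
  Swap: [48, 75, 65, 87, 75]
Step 2: min=65 at 2
  Swap: [48, 65, 75, 87, 75]

After 2 steps: [48, 65, 75, 87, 75]


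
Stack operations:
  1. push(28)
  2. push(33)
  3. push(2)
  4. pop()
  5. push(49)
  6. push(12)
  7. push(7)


push(28) -> [28]
push(33) -> [28, 33]
push(2) -> [28, 33, 2]
pop()->2, [28, 33]
push(49) -> [28, 33, 49]
push(12) -> [28, 33, 49, 12]
push(7) -> [28, 33, 49, 12, 7]

Final stack: [28, 33, 49, 12, 7]
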